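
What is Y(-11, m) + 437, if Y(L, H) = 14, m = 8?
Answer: 451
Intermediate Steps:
Y(-11, m) + 437 = 14 + 437 = 451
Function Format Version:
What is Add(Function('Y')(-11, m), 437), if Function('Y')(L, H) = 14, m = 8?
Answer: 451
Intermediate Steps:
Add(Function('Y')(-11, m), 437) = Add(14, 437) = 451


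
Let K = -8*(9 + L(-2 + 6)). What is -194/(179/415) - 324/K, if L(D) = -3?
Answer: -317207/716 ≈ -443.03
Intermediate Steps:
K = -48 (K = -8*(9 - 3) = -8*6 = -48)
-194/(179/415) - 324/K = -194/(179/415) - 324/(-48) = -194/(179*(1/415)) - 324*(-1/48) = -194/179/415 + 27/4 = -194*415/179 + 27/4 = -80510/179 + 27/4 = -317207/716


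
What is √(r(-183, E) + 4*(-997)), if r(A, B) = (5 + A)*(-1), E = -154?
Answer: I*√3810 ≈ 61.725*I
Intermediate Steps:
r(A, B) = -5 - A
√(r(-183, E) + 4*(-997)) = √((-5 - 1*(-183)) + 4*(-997)) = √((-5 + 183) - 3988) = √(178 - 3988) = √(-3810) = I*√3810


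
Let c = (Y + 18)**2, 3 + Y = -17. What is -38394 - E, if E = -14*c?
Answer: -38338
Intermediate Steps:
Y = -20 (Y = -3 - 17 = -20)
c = 4 (c = (-20 + 18)**2 = (-2)**2 = 4)
E = -56 (E = -14*4 = -56)
-38394 - E = -38394 - 1*(-56) = -38394 + 56 = -38338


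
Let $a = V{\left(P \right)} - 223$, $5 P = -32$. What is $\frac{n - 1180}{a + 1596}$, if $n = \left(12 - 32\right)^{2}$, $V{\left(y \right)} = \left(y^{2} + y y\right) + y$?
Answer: $- \frac{6500}{12071} \approx -0.53848$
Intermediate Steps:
$P = - \frac{32}{5}$ ($P = \frac{1}{5} \left(-32\right) = - \frac{32}{5} \approx -6.4$)
$V{\left(y \right)} = y + 2 y^{2}$ ($V{\left(y \right)} = \left(y^{2} + y^{2}\right) + y = 2 y^{2} + y = y + 2 y^{2}$)
$a = - \frac{3687}{25}$ ($a = - \frac{32 \left(1 + 2 \left(- \frac{32}{5}\right)\right)}{5} - 223 = - \frac{32 \left(1 - \frac{64}{5}\right)}{5} - 223 = \left(- \frac{32}{5}\right) \left(- \frac{59}{5}\right) - 223 = \frac{1888}{25} - 223 = - \frac{3687}{25} \approx -147.48$)
$n = 400$ ($n = \left(-20\right)^{2} = 400$)
$\frac{n - 1180}{a + 1596} = \frac{400 - 1180}{- \frac{3687}{25} + 1596} = - \frac{780}{\frac{36213}{25}} = \left(-780\right) \frac{25}{36213} = - \frac{6500}{12071}$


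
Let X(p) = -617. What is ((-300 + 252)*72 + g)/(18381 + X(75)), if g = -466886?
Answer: -235171/8882 ≈ -26.477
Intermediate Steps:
((-300 + 252)*72 + g)/(18381 + X(75)) = ((-300 + 252)*72 - 466886)/(18381 - 617) = (-48*72 - 466886)/17764 = (-3456 - 466886)*(1/17764) = -470342*1/17764 = -235171/8882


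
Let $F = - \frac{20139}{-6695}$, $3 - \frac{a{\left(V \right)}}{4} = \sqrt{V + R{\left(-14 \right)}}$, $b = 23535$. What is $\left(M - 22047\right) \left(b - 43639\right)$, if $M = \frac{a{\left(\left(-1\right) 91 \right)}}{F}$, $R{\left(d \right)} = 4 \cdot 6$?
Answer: $\frac{424983427432}{959} + \frac{76912160 i \sqrt{67}}{2877} \approx 4.4315 \cdot 10^{8} + 2.1882 \cdot 10^{5} i$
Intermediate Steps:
$R{\left(d \right)} = 24$
$a{\left(V \right)} = 12 - 4 \sqrt{24 + V}$ ($a{\left(V \right)} = 12 - 4 \sqrt{V + 24} = 12 - 4 \sqrt{24 + V}$)
$F = \frac{20139}{6695}$ ($F = \left(-20139\right) \left(- \frac{1}{6695}\right) = \frac{20139}{6695} \approx 3.0081$)
$M = \frac{26780}{6713} - \frac{26780 i \sqrt{67}}{20139}$ ($M = \frac{12 - 4 \sqrt{24 - 91}}{\frac{20139}{6695}} = \left(12 - 4 \sqrt{24 - 91}\right) \frac{6695}{20139} = \left(12 - 4 \sqrt{-67}\right) \frac{6695}{20139} = \left(12 - 4 i \sqrt{67}\right) \frac{6695}{20139} = \frac{26780}{6713} - \frac{26780 i \sqrt{67}}{20139} \approx 3.9893 - 10.885 i$)
$\left(M - 22047\right) \left(b - 43639\right) = \left(\left(\frac{26780}{6713} - \frac{26780 i \sqrt{67}}{20139}\right) - 22047\right) \left(23535 - 43639\right) = \left(- \frac{147974731}{6713} - \frac{26780 i \sqrt{67}}{20139}\right) \left(-20104\right) = \frac{424983427432}{959} + \frac{76912160 i \sqrt{67}}{2877}$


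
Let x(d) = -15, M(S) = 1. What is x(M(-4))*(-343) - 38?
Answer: 5107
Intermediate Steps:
x(M(-4))*(-343) - 38 = -15*(-343) - 38 = 5145 - 38 = 5107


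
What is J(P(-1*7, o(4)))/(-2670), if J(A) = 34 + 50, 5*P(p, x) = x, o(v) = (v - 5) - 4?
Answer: -14/445 ≈ -0.031461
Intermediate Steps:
o(v) = -9 + v (o(v) = (-5 + v) - 4 = -9 + v)
P(p, x) = x/5
J(A) = 84
J(P(-1*7, o(4)))/(-2670) = 84/(-2670) = 84*(-1/2670) = -14/445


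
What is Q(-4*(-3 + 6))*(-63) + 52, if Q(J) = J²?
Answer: -9020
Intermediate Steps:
Q(-4*(-3 + 6))*(-63) + 52 = (-4*(-3 + 6))²*(-63) + 52 = (-4*3)²*(-63) + 52 = (-12)²*(-63) + 52 = 144*(-63) + 52 = -9072 + 52 = -9020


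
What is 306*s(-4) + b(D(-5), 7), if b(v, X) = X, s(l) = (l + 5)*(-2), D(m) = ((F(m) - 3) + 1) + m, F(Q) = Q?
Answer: -605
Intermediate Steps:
D(m) = -2 + 2*m (D(m) = ((m - 3) + 1) + m = ((-3 + m) + 1) + m = (-2 + m) + m = -2 + 2*m)
s(l) = -10 - 2*l (s(l) = (5 + l)*(-2) = -10 - 2*l)
306*s(-4) + b(D(-5), 7) = 306*(-10 - 2*(-4)) + 7 = 306*(-10 + 8) + 7 = 306*(-2) + 7 = -612 + 7 = -605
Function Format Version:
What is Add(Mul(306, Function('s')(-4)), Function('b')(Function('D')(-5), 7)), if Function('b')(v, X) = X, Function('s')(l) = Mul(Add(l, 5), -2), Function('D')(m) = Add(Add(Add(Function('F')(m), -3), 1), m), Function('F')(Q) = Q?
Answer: -605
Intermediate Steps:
Function('D')(m) = Add(-2, Mul(2, m)) (Function('D')(m) = Add(Add(Add(m, -3), 1), m) = Add(Add(Add(-3, m), 1), m) = Add(Add(-2, m), m) = Add(-2, Mul(2, m)))
Function('s')(l) = Add(-10, Mul(-2, l)) (Function('s')(l) = Mul(Add(5, l), -2) = Add(-10, Mul(-2, l)))
Add(Mul(306, Function('s')(-4)), Function('b')(Function('D')(-5), 7)) = Add(Mul(306, Add(-10, Mul(-2, -4))), 7) = Add(Mul(306, Add(-10, 8)), 7) = Add(Mul(306, -2), 7) = Add(-612, 7) = -605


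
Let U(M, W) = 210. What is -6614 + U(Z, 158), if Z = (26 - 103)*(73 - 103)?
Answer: -6404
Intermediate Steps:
Z = 2310 (Z = -77*(-30) = 2310)
-6614 + U(Z, 158) = -6614 + 210 = -6404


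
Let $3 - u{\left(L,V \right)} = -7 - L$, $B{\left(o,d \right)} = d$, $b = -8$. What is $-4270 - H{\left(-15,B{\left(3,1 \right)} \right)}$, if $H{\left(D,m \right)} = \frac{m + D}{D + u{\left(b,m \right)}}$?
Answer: $- \frac{55524}{13} \approx -4271.1$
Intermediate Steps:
$u{\left(L,V \right)} = 10 + L$ ($u{\left(L,V \right)} = 3 - \left(-7 - L\right) = 3 + \left(7 + L\right) = 10 + L$)
$H{\left(D,m \right)} = \frac{D + m}{2 + D}$ ($H{\left(D,m \right)} = \frac{m + D}{D + \left(10 - 8\right)} = \frac{D + m}{D + 2} = \frac{D + m}{2 + D}$)
$-4270 - H{\left(-15,B{\left(3,1 \right)} \right)} = -4270 - \frac{-15 + 1}{2 - 15} = -4270 - \frac{1}{-13} \left(-14\right) = -4270 - \left(- \frac{1}{13}\right) \left(-14\right) = -4270 - \frac{14}{13} = - \frac{55524}{13}$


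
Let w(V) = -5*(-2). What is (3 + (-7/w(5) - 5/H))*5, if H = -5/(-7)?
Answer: -47/2 ≈ -23.500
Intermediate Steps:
w(V) = 10
H = 5/7 (H = -5*(-1/7) = 5/7 ≈ 0.71429)
(3 + (-7/w(5) - 5/H))*5 = (3 + (-7/10 - 5/5/7))*5 = (3 + (-7*1/10 - 5*7/5))*5 = (3 + (-7/10 - 7))*5 = (3 - 77/10)*5 = -47/10*5 = -47/2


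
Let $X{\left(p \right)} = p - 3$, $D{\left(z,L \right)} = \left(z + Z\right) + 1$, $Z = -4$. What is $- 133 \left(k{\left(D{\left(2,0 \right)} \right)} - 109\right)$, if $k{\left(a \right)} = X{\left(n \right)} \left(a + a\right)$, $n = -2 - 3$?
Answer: $12369$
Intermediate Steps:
$D{\left(z,L \right)} = -3 + z$ ($D{\left(z,L \right)} = \left(z - 4\right) + 1 = \left(-4 + z\right) + 1 = -3 + z$)
$n = -5$
$X{\left(p \right)} = -3 + p$ ($X{\left(p \right)} = p - 3 = -3 + p$)
$k{\left(a \right)} = - 16 a$ ($k{\left(a \right)} = \left(-3 - 5\right) \left(a + a\right) = - 8 \cdot 2 a = - 16 a$)
$- 133 \left(k{\left(D{\left(2,0 \right)} \right)} - 109\right) = - 133 \left(- 16 \left(-3 + 2\right) - 109\right) = - 133 \left(\left(-16\right) \left(-1\right) - 109\right) = - 133 \left(16 - 109\right) = \left(-133\right) \left(-93\right) = 12369$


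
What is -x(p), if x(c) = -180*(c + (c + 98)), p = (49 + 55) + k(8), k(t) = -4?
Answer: 53640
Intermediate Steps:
p = 100 (p = (49 + 55) - 4 = 104 - 4 = 100)
x(c) = -17640 - 360*c (x(c) = -180*(c + (98 + c)) = -180*(98 + 2*c) = -17640 - 360*c)
-x(p) = -(-17640 - 360*100) = -(-17640 - 36000) = -1*(-53640) = 53640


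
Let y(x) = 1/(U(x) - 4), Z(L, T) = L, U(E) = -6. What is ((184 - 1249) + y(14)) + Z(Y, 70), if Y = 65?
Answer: -10001/10 ≈ -1000.1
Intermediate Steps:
y(x) = -1/10 (y(x) = 1/(-6 - 4) = 1/(-10) = -1/10)
((184 - 1249) + y(14)) + Z(Y, 70) = ((184 - 1249) - 1/10) + 65 = (-1065 - 1/10) + 65 = -10651/10 + 65 = -10001/10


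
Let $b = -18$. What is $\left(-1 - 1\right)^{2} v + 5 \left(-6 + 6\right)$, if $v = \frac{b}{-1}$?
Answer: $72$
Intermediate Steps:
$v = 18$ ($v = - \frac{18}{-1} = \left(-18\right) \left(-1\right) = 18$)
$\left(-1 - 1\right)^{2} v + 5 \left(-6 + 6\right) = \left(-1 - 1\right)^{2} \cdot 18 + 5 \left(-6 + 6\right) = \left(-2\right)^{2} \cdot 18 + 5 \cdot 0 = 4 \cdot 18 + 0 = 72 + 0 = 72$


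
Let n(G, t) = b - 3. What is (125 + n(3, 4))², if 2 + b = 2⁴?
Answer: 18496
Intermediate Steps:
b = 14 (b = -2 + 2⁴ = -2 + 16 = 14)
n(G, t) = 11 (n(G, t) = 14 - 3 = 11)
(125 + n(3, 4))² = (125 + 11)² = 136² = 18496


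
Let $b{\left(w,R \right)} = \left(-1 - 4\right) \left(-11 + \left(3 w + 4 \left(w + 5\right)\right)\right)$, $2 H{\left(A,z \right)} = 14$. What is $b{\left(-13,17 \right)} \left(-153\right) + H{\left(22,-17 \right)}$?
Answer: $-62723$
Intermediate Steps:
$H{\left(A,z \right)} = 7$ ($H{\left(A,z \right)} = \frac{1}{2} \cdot 14 = 7$)
$b{\left(w,R \right)} = -45 - 35 w$ ($b{\left(w,R \right)} = - 5 \left(-11 + \left(3 w + 4 \left(5 + w\right)\right)\right) = - 5 \left(-11 + \left(3 w + \left(20 + 4 w\right)\right)\right) = - 5 \left(-11 + \left(20 + 7 w\right)\right) = - 5 \left(9 + 7 w\right) = -45 - 35 w$)
$b{\left(-13,17 \right)} \left(-153\right) + H{\left(22,-17 \right)} = \left(-45 - -455\right) \left(-153\right) + 7 = \left(-45 + 455\right) \left(-153\right) + 7 = 410 \left(-153\right) + 7 = -62730 + 7 = -62723$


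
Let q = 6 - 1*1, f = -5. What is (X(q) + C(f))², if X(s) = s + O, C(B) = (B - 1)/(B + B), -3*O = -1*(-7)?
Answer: 2401/225 ≈ 10.671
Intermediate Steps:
O = -7/3 (O = -(-1)*(-7)/3 = -⅓*7 = -7/3 ≈ -2.3333)
C(B) = (-1 + B)/(2*B) (C(B) = (-1 + B)/((2*B)) = (-1 + B)*(1/(2*B)) = (-1 + B)/(2*B))
q = 5 (q = 6 - 1 = 5)
X(s) = -7/3 + s (X(s) = s - 7/3 = -7/3 + s)
(X(q) + C(f))² = ((-7/3 + 5) + (½)*(-1 - 5)/(-5))² = (8/3 + (½)*(-⅕)*(-6))² = (8/3 + ⅗)² = (49/15)² = 2401/225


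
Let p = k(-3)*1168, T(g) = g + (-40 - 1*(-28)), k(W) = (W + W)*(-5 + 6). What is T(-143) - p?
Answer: 6853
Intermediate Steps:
k(W) = 2*W (k(W) = (2*W)*1 = 2*W)
T(g) = -12 + g (T(g) = g + (-40 + 28) = g - 12 = -12 + g)
p = -7008 (p = (2*(-3))*1168 = -6*1168 = -7008)
T(-143) - p = (-12 - 143) - 1*(-7008) = -155 + 7008 = 6853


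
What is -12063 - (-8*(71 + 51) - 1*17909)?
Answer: 6822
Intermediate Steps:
-12063 - (-8*(71 + 51) - 1*17909) = -12063 - (-8*122 - 17909) = -12063 - (-976 - 17909) = -12063 - 1*(-18885) = -12063 + 18885 = 6822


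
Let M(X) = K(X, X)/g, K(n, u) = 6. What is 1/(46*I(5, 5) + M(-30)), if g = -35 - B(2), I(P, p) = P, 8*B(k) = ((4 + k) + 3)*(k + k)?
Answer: 79/18158 ≈ 0.0043507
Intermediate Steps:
B(k) = k*(7 + k)/4 (B(k) = (((4 + k) + 3)*(k + k))/8 = ((7 + k)*(2*k))/8 = (2*k*(7 + k))/8 = k*(7 + k)/4)
g = -79/2 (g = -35 - 2*(7 + 2)/4 = -35 - 2*9/4 = -35 - 1*9/2 = -35 - 9/2 = -79/2 ≈ -39.500)
M(X) = -12/79 (M(X) = 6/(-79/2) = 6*(-2/79) = -12/79)
1/(46*I(5, 5) + M(-30)) = 1/(46*5 - 12/79) = 1/(230 - 12/79) = 1/(18158/79) = 79/18158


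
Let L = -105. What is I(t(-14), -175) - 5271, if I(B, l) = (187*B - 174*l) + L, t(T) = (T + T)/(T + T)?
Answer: 25261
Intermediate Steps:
t(T) = 1 (t(T) = (2*T)/((2*T)) = (2*T)*(1/(2*T)) = 1)
I(B, l) = -105 - 174*l + 187*B (I(B, l) = (187*B - 174*l) - 105 = (-174*l + 187*B) - 105 = -105 - 174*l + 187*B)
I(t(-14), -175) - 5271 = (-105 - 174*(-175) + 187*1) - 5271 = (-105 + 30450 + 187) - 5271 = 30532 - 5271 = 25261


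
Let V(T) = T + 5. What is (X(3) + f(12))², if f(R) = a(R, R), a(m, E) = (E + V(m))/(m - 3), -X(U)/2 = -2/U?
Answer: 1681/81 ≈ 20.753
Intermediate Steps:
V(T) = 5 + T
X(U) = 4/U (X(U) = -(-4)/U = 4/U)
a(m, E) = (5 + E + m)/(-3 + m) (a(m, E) = (E + (5 + m))/(m - 3) = (5 + E + m)/(-3 + m))
f(R) = (5 + 2*R)/(-3 + R) (f(R) = (5 + R + R)/(-3 + R) = (5 + 2*R)/(-3 + R))
(X(3) + f(12))² = (4/3 + (5 + 2*12)/(-3 + 12))² = (4*(⅓) + (5 + 24)/9)² = (4/3 + (⅑)*29)² = (4/3 + 29/9)² = (41/9)² = 1681/81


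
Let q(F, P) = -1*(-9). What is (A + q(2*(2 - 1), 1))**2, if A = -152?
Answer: 20449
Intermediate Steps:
q(F, P) = 9
(A + q(2*(2 - 1), 1))**2 = (-152 + 9)**2 = (-143)**2 = 20449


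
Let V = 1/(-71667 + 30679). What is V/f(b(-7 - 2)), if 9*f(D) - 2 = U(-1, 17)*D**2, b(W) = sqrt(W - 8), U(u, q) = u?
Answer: -9/778772 ≈ -1.1557e-5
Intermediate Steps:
b(W) = sqrt(-8 + W)
f(D) = 2/9 - D**2/9 (f(D) = 2/9 + (-D**2)/9 = 2/9 - D**2/9)
V = -1/40988 (V = 1/(-40988) = -1/40988 ≈ -2.4397e-5)
V/f(b(-7 - 2)) = -1/(40988*(2/9 - (sqrt(-8 + (-7 - 2)))**2/9)) = -1/(40988*(2/9 - (sqrt(-8 - 9))**2/9)) = -1/(40988*(2/9 - (sqrt(-17))**2/9)) = -1/(40988*(2/9 - (I*sqrt(17))**2/9)) = -1/(40988*(2/9 - 1/9*(-17))) = -1/(40988*(2/9 + 17/9)) = -1/(40988*19/9) = -1/40988*9/19 = -9/778772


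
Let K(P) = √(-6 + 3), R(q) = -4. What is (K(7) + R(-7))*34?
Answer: -136 + 34*I*√3 ≈ -136.0 + 58.89*I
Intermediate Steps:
K(P) = I*√3 (K(P) = √(-3) = I*√3)
(K(7) + R(-7))*34 = (I*√3 - 4)*34 = (-4 + I*√3)*34 = -136 + 34*I*√3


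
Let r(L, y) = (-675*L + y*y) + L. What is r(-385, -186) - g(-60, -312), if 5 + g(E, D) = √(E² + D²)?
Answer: 294091 - 12*√701 ≈ 2.9377e+5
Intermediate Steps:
r(L, y) = y² - 674*L (r(L, y) = (-675*L + y²) + L = (y² - 675*L) + L = y² - 674*L)
g(E, D) = -5 + √(D² + E²) (g(E, D) = -5 + √(E² + D²) = -5 + √(D² + E²))
r(-385, -186) - g(-60, -312) = ((-186)² - 674*(-385)) - (-5 + √((-312)² + (-60)²)) = (34596 + 259490) - (-5 + √(97344 + 3600)) = 294086 - (-5 + √100944) = 294086 - (-5 + 12*√701) = 294086 + (5 - 12*√701) = 294091 - 12*√701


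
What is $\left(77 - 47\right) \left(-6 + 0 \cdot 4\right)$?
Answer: $-180$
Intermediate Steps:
$\left(77 - 47\right) \left(-6 + 0 \cdot 4\right) = 30 \left(-6 + 0\right) = 30 \left(-6\right) = -180$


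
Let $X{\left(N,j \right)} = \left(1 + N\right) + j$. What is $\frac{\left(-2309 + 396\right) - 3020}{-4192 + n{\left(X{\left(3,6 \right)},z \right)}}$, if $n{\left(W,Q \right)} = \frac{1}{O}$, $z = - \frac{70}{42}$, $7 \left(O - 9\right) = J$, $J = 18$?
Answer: $\frac{399573}{339545} \approx 1.1768$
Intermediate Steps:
$O = \frac{81}{7}$ ($O = 9 + \frac{1}{7} \cdot 18 = 9 + \frac{18}{7} = \frac{81}{7} \approx 11.571$)
$z = - \frac{5}{3}$ ($z = \left(-70\right) \frac{1}{42} = - \frac{5}{3} \approx -1.6667$)
$X{\left(N,j \right)} = 1 + N + j$
$n{\left(W,Q \right)} = \frac{7}{81}$ ($n{\left(W,Q \right)} = \frac{1}{\frac{81}{7}} = \frac{7}{81}$)
$\frac{\left(-2309 + 396\right) - 3020}{-4192 + n{\left(X{\left(3,6 \right)},z \right)}} = \frac{\left(-2309 + 396\right) - 3020}{-4192 + \frac{7}{81}} = \frac{-1913 - 3020}{- \frac{339545}{81}} = \left(-4933\right) \left(- \frac{81}{339545}\right) = \frac{399573}{339545}$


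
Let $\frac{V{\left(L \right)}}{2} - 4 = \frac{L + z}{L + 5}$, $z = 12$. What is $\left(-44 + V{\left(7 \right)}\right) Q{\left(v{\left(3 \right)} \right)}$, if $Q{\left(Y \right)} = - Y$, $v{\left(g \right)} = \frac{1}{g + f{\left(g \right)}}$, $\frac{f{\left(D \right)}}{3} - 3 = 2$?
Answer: $\frac{197}{108} \approx 1.8241$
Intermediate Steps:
$f{\left(D \right)} = 15$ ($f{\left(D \right)} = 9 + 3 \cdot 2 = 9 + 6 = 15$)
$v{\left(g \right)} = \frac{1}{15 + g}$ ($v{\left(g \right)} = \frac{1}{g + 15} = \frac{1}{15 + g}$)
$V{\left(L \right)} = 8 + \frac{2 \left(12 + L\right)}{5 + L}$ ($V{\left(L \right)} = 8 + 2 \frac{L + 12}{L + 5} = 8 + 2 \frac{12 + L}{5 + L} = 8 + \frac{2 \left(12 + L\right)}{5 + L}$)
$\left(-44 + V{\left(7 \right)}\right) Q{\left(v{\left(3 \right)} \right)} = \left(-44 + \frac{2 \left(32 + 5 \cdot 7\right)}{5 + 7}\right) \left(- \frac{1}{15 + 3}\right) = \left(-44 + \frac{2 \left(32 + 35\right)}{12}\right) \left(- \frac{1}{18}\right) = \left(-44 + 2 \cdot \frac{1}{12} \cdot 67\right) \left(\left(-1\right) \frac{1}{18}\right) = \left(-44 + \frac{67}{6}\right) \left(- \frac{1}{18}\right) = \left(- \frac{197}{6}\right) \left(- \frac{1}{18}\right) = \frac{197}{108}$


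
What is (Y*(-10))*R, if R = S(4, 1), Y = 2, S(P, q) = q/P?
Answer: -5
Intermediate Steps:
R = 1/4 ≈ 0.25000
(Y*(-10))*R = (2*(-10))*(1/4) = -20*1/4 = -5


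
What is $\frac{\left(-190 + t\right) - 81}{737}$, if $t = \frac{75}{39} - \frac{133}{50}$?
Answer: $- \frac{176629}{479050} \approx -0.36871$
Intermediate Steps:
$t = - \frac{479}{650}$ ($t = 75 \cdot \frac{1}{39} - \frac{133}{50} = \frac{25}{13} - \frac{133}{50} = - \frac{479}{650} \approx -0.73692$)
$\frac{\left(-190 + t\right) - 81}{737} = \frac{\left(-190 - \frac{479}{650}\right) - 81}{737} = \left(- \frac{123979}{650} - 81\right) \frac{1}{737} = \left(- \frac{176629}{650}\right) \frac{1}{737} = - \frac{176629}{479050}$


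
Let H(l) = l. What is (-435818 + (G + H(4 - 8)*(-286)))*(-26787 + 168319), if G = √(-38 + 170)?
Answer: -61520280568 + 283064*√33 ≈ -6.1519e+10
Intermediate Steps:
G = 2*√33 (G = √132 = 2*√33 ≈ 11.489)
(-435818 + (G + H(4 - 8)*(-286)))*(-26787 + 168319) = (-435818 + (2*√33 + (4 - 8)*(-286)))*(-26787 + 168319) = (-435818 + (2*√33 - 4*(-286)))*141532 = (-435818 + (2*√33 + 1144))*141532 = (-435818 + (1144 + 2*√33))*141532 = (-434674 + 2*√33)*141532 = -61520280568 + 283064*√33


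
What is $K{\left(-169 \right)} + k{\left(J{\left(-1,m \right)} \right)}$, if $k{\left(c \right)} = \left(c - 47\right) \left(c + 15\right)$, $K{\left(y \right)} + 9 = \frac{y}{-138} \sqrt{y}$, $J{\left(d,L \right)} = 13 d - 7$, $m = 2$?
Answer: $326 + \frac{2197 i}{138} \approx 326.0 + 15.92 i$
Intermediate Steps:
$J{\left(d,L \right)} = -7 + 13 d$
$K{\left(y \right)} = -9 - \frac{y^{\frac{3}{2}}}{138}$ ($K{\left(y \right)} = -9 + \frac{y}{-138} \sqrt{y} = -9 + y \left(- \frac{1}{138}\right) \sqrt{y} = -9 + - \frac{y}{138} \sqrt{y} = -9 - \frac{y^{\frac{3}{2}}}{138}$)
$k{\left(c \right)} = \left(-47 + c\right) \left(15 + c\right)$
$K{\left(-169 \right)} + k{\left(J{\left(-1,m \right)} \right)} = \left(-9 - \frac{\left(-169\right)^{\frac{3}{2}}}{138}\right) - \left(705 - \left(-7 + 13 \left(-1\right)\right)^{2} + 32 \left(-7 + 13 \left(-1\right)\right)\right) = \left(-9 - \frac{\left(-2197\right) i}{138}\right) - \left(705 - \left(-7 - 13\right)^{2} + 32 \left(-7 - 13\right)\right) = \left(-9 + \frac{2197 i}{138}\right) - \left(65 - 400\right) = \left(-9 + \frac{2197 i}{138}\right) + \left(-705 + 400 + 640\right) = \left(-9 + \frac{2197 i}{138}\right) + 335 = 326 + \frac{2197 i}{138}$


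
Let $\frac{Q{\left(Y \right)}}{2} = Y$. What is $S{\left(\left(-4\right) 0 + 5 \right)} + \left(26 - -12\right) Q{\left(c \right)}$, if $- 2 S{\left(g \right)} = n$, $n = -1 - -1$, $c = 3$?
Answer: $228$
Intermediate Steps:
$Q{\left(Y \right)} = 2 Y$
$n = 0$ ($n = -1 + 1 = 0$)
$S{\left(g \right)} = 0$ ($S{\left(g \right)} = \left(- \frac{1}{2}\right) 0 = 0$)
$S{\left(\left(-4\right) 0 + 5 \right)} + \left(26 - -12\right) Q{\left(c \right)} = 0 + \left(26 - -12\right) 2 \cdot 3 = 0 + \left(26 + 12\right) 6 = 0 + 38 \cdot 6 = 0 + 228 = 228$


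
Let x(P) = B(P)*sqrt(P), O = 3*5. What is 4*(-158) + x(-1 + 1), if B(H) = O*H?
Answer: -632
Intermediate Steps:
O = 15
B(H) = 15*H
x(P) = 15*P**(3/2) (x(P) = (15*P)*sqrt(P) = 15*P**(3/2))
4*(-158) + x(-1 + 1) = 4*(-158) + 15*(-1 + 1)**(3/2) = -632 + 15*0**(3/2) = -632 + 15*0 = -632 + 0 = -632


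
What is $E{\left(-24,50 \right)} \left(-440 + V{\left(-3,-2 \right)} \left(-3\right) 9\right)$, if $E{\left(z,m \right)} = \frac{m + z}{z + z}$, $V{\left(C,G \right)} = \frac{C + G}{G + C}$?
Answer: $\frac{6071}{24} \approx 252.96$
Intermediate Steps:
$V{\left(C,G \right)} = 1$ ($V{\left(C,G \right)} = \frac{C + G}{C + G} = 1$)
$E{\left(z,m \right)} = \frac{m + z}{2 z}$
$E{\left(-24,50 \right)} \left(-440 + V{\left(-3,-2 \right)} \left(-3\right) 9\right) = \frac{50 - 24}{2 \left(-24\right)} \left(-440 + 1 \left(-3\right) 9\right) = \frac{1}{2} \left(- \frac{1}{24}\right) 26 \left(-440 - 27\right) = - \frac{13 \left(-440 - 27\right)}{24} = \left(- \frac{13}{24}\right) \left(-467\right) = \frac{6071}{24}$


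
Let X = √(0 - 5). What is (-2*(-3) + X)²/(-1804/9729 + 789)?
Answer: 301599/7674377 + 116748*I*√5/7674377 ≈ 0.039299 + 0.034017*I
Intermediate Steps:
X = I*√5 (X = √(-5) = I*√5 ≈ 2.2361*I)
(-2*(-3) + X)²/(-1804/9729 + 789) = (-2*(-3) + I*√5)²/(-1804/9729 + 789) = (6 + I*√5)²/(-1804*1/9729 + 789) = (6 + I*√5)²/(-1804/9729 + 789) = (6 + I*√5)²/(7674377/9729) = 9729*(6 + I*√5)²/7674377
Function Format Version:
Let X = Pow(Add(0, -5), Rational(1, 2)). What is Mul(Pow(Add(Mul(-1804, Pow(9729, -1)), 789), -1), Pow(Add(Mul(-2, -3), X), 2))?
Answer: Add(Rational(301599, 7674377), Mul(Rational(116748, 7674377), I, Pow(5, Rational(1, 2)))) ≈ Add(0.039299, Mul(0.034017, I))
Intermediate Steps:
X = Mul(I, Pow(5, Rational(1, 2))) (X = Pow(-5, Rational(1, 2)) = Mul(I, Pow(5, Rational(1, 2))) ≈ Mul(2.2361, I))
Mul(Pow(Add(Mul(-1804, Pow(9729, -1)), 789), -1), Pow(Add(Mul(-2, -3), X), 2)) = Mul(Pow(Add(Mul(-1804, Pow(9729, -1)), 789), -1), Pow(Add(Mul(-2, -3), Mul(I, Pow(5, Rational(1, 2)))), 2)) = Mul(Pow(Add(Mul(-1804, Rational(1, 9729)), 789), -1), Pow(Add(6, Mul(I, Pow(5, Rational(1, 2)))), 2)) = Mul(Pow(Add(Rational(-1804, 9729), 789), -1), Pow(Add(6, Mul(I, Pow(5, Rational(1, 2)))), 2)) = Mul(Pow(Rational(7674377, 9729), -1), Pow(Add(6, Mul(I, Pow(5, Rational(1, 2)))), 2)) = Mul(Rational(9729, 7674377), Pow(Add(6, Mul(I, Pow(5, Rational(1, 2)))), 2))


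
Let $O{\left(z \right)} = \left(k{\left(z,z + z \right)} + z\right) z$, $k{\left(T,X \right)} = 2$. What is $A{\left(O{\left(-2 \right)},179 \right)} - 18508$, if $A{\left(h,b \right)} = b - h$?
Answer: $-18329$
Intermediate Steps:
$O{\left(z \right)} = z \left(2 + z\right)$ ($O{\left(z \right)} = \left(2 + z\right) z = z \left(2 + z\right)$)
$A{\left(O{\left(-2 \right)},179 \right)} - 18508 = \left(179 - - 2 \left(2 - 2\right)\right) - 18508 = \left(179 - \left(-2\right) 0\right) - 18508 = \left(179 - 0\right) - 18508 = \left(179 + 0\right) - 18508 = 179 - 18508 = -18329$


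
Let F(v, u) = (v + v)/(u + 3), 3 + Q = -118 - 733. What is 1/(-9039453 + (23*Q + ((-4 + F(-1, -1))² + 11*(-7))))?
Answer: -1/9059147 ≈ -1.1039e-7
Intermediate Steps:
Q = -854 (Q = -3 + (-118 - 733) = -3 - 851 = -854)
F(v, u) = 2*v/(3 + u) (F(v, u) = (2*v)/(3 + u) = 2*v/(3 + u))
1/(-9039453 + (23*Q + ((-4 + F(-1, -1))² + 11*(-7)))) = 1/(-9039453 + (23*(-854) + ((-4 + 2*(-1)/(3 - 1))² + 11*(-7)))) = 1/(-9039453 + (-19642 + ((-4 + 2*(-1)/2)² - 77))) = 1/(-9039453 + (-19642 + ((-4 + 2*(-1)*(½))² - 77))) = 1/(-9039453 + (-19642 + ((-4 - 1)² - 77))) = 1/(-9039453 + (-19642 + ((-5)² - 77))) = 1/(-9039453 + (-19642 + (25 - 77))) = 1/(-9039453 + (-19642 - 52)) = 1/(-9039453 - 19694) = 1/(-9059147) = -1/9059147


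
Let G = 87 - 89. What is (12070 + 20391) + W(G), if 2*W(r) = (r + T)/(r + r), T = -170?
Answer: 64965/2 ≈ 32483.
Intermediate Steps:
G = -2
W(r) = (-170 + r)/(4*r) (W(r) = ((r - 170)/(r + r))/2 = ((-170 + r)/((2*r)))/2 = ((-170 + r)*(1/(2*r)))/2 = ((-170 + r)/(2*r))/2 = (-170 + r)/(4*r))
(12070 + 20391) + W(G) = (12070 + 20391) + (¼)*(-170 - 2)/(-2) = 32461 + (¼)*(-½)*(-172) = 32461 + 43/2 = 64965/2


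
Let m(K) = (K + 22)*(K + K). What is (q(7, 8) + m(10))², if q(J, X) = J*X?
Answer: 484416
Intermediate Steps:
m(K) = 2*K*(22 + K) (m(K) = (22 + K)*(2*K) = 2*K*(22 + K))
(q(7, 8) + m(10))² = (7*8 + 2*10*(22 + 10))² = (56 + 2*10*32)² = (56 + 640)² = 696² = 484416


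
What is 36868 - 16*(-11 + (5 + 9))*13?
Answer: 36244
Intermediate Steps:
36868 - 16*(-11 + (5 + 9))*13 = 36868 - 16*(-11 + 14)*13 = 36868 - 16*3*13 = 36868 - 48*13 = 36868 - 624 = 36244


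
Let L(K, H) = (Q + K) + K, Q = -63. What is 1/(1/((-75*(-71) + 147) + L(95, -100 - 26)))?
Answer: 5599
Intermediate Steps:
L(K, H) = -63 + 2*K (L(K, H) = (-63 + K) + K = -63 + 2*K)
1/(1/((-75*(-71) + 147) + L(95, -100 - 26))) = 1/(1/((-75*(-71) + 147) + (-63 + 2*95))) = 1/(1/((5325 + 147) + (-63 + 190))) = 1/(1/(5472 + 127)) = 1/(1/5599) = 5599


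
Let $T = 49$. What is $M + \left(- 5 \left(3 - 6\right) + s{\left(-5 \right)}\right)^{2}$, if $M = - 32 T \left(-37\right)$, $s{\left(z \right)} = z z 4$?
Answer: $71241$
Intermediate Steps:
$s{\left(z \right)} = 4 z^{2}$ ($s{\left(z \right)} = z^{2} \cdot 4 = 4 z^{2}$)
$M = 58016$ ($M = \left(-32\right) 49 \left(-37\right) = \left(-1568\right) \left(-37\right) = 58016$)
$M + \left(- 5 \left(3 - 6\right) + s{\left(-5 \right)}\right)^{2} = 58016 + \left(- 5 \left(3 - 6\right) + 4 \left(-5\right)^{2}\right)^{2} = 58016 + \left(\left(-5\right) \left(-3\right) + 4 \cdot 25\right)^{2} = 58016 + \left(15 + 100\right)^{2} = 58016 + 115^{2} = 58016 + 13225 = 71241$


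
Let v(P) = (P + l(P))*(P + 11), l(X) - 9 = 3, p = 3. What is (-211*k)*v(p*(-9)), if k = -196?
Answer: 9925440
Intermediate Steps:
l(X) = 12 (l(X) = 9 + 3 = 12)
v(P) = (11 + P)*(12 + P) (v(P) = (P + 12)*(P + 11) = (12 + P)*(11 + P) = (11 + P)*(12 + P))
(-211*k)*v(p*(-9)) = (-211*(-196))*(132 + (3*(-9))**2 + 23*(3*(-9))) = 41356*(132 + (-27)**2 + 23*(-27)) = 41356*(132 + 729 - 621) = 41356*240 = 9925440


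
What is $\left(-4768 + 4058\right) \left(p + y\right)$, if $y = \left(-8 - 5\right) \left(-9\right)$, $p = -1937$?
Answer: $1292200$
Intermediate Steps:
$y = 117$ ($y = \left(-13\right) \left(-9\right) = 117$)
$\left(-4768 + 4058\right) \left(p + y\right) = \left(-4768 + 4058\right) \left(-1937 + 117\right) = \left(-710\right) \left(-1820\right) = 1292200$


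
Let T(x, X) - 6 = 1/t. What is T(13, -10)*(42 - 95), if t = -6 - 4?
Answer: -3127/10 ≈ -312.70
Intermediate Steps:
t = -10
T(x, X) = 59/10 (T(x, X) = 6 + 1/(-10) = 6 - ⅒ = 59/10)
T(13, -10)*(42 - 95) = 59*(42 - 95)/10 = (59/10)*(-53) = -3127/10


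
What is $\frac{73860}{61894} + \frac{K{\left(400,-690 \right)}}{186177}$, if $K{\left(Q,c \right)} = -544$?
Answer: $\frac{6858681442}{5761619619} \approx 1.1904$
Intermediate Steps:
$\frac{73860}{61894} + \frac{K{\left(400,-690 \right)}}{186177} = \frac{73860}{61894} - \frac{544}{186177} = 73860 \cdot \frac{1}{61894} - \frac{544}{186177} = \frac{36930}{30947} - \frac{544}{186177} = \frac{6858681442}{5761619619}$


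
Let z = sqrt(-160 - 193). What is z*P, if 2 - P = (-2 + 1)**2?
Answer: I*sqrt(353) ≈ 18.788*I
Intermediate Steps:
z = I*sqrt(353) (z = sqrt(-353) = I*sqrt(353) ≈ 18.788*I)
P = 1 (P = 2 - (-2 + 1)**2 = 2 - 1*(-1)**2 = 2 - 1*1 = 2 - 1 = 1)
z*P = (I*sqrt(353))*1 = I*sqrt(353)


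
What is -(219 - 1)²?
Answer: -47524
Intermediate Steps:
-(219 - 1)² = -1*218² = -1*47524 = -47524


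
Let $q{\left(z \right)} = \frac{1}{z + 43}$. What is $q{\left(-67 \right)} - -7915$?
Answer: $\frac{189959}{24} \approx 7915.0$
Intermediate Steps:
$q{\left(z \right)} = \frac{1}{43 + z}$
$q{\left(-67 \right)} - -7915 = \frac{1}{43 - 67} - -7915 = \frac{1}{-24} + 7915 = - \frac{1}{24} + 7915 = \frac{189959}{24}$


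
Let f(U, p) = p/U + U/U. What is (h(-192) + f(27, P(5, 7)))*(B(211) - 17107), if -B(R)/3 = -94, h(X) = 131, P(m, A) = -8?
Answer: -59829700/27 ≈ -2.2159e+6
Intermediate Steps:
f(U, p) = 1 + p/U (f(U, p) = p/U + 1 = 1 + p/U)
B(R) = 282 (B(R) = -3*(-94) = 282)
(h(-192) + f(27, P(5, 7)))*(B(211) - 17107) = (131 + (27 - 8)/27)*(282 - 17107) = (131 + (1/27)*19)*(-16825) = (131 + 19/27)*(-16825) = (3556/27)*(-16825) = -59829700/27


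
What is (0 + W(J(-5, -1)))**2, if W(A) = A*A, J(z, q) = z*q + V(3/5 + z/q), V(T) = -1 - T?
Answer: 4096/625 ≈ 6.5536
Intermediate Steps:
J(z, q) = -8/5 + q*z - z/q (J(z, q) = z*q + (-1 - (3/5 + z/q)) = q*z + (-1 - (3*(1/5) + z/q)) = q*z + (-1 - (3/5 + z/q)) = q*z + (-1 + (-3/5 - z/q)) = q*z + (-8/5 - z/q) = -8/5 + q*z - z/q)
W(A) = A**2
(0 + W(J(-5, -1)))**2 = (0 + (-8/5 - 1*(-5) - 1*(-5)/(-1))**2)**2 = (0 + (-8/5 + 5 - 1*(-5)*(-1))**2)**2 = (0 + (-8/5 + 5 - 5)**2)**2 = (0 + (-8/5)**2)**2 = (0 + 64/25)**2 = (64/25)**2 = 4096/625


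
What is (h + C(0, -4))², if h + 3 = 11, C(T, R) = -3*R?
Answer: 400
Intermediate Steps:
h = 8 (h = -3 + 11 = 8)
(h + C(0, -4))² = (8 - 3*(-4))² = (8 + 12)² = 20² = 400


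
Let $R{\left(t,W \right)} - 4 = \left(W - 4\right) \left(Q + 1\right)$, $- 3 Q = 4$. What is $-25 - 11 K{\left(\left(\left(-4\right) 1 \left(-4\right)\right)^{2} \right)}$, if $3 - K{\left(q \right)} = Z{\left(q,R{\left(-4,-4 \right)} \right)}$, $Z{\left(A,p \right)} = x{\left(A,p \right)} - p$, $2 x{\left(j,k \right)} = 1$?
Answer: $- \frac{755}{6} \approx -125.83$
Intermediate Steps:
$Q = - \frac{4}{3}$ ($Q = \left(- \frac{1}{3}\right) 4 = - \frac{4}{3} \approx -1.3333$)
$x{\left(j,k \right)} = \frac{1}{2}$ ($x{\left(j,k \right)} = \frac{1}{2} \cdot 1 = \frac{1}{2}$)
$R{\left(t,W \right)} = \frac{16}{3} - \frac{W}{3}$ ($R{\left(t,W \right)} = 4 + \left(W - 4\right) \left(- \frac{4}{3} + 1\right) = 4 + \left(-4 + W\right) \left(- \frac{1}{3}\right) = 4 - \left(- \frac{4}{3} + \frac{W}{3}\right) = \frac{16}{3} - \frac{W}{3}$)
$Z{\left(A,p \right)} = \frac{1}{2} - p$
$K{\left(q \right)} = \frac{55}{6}$ ($K{\left(q \right)} = 3 - \left(\frac{1}{2} - \left(\frac{16}{3} - - \frac{4}{3}\right)\right) = 3 - \left(\frac{1}{2} - \left(\frac{16}{3} + \frac{4}{3}\right)\right) = 3 - \left(\frac{1}{2} - \frac{20}{3}\right) = 3 - - \frac{37}{6} = 3 + \frac{37}{6} = \frac{55}{6}$)
$-25 - 11 K{\left(\left(\left(-4\right) 1 \left(-4\right)\right)^{2} \right)} = -25 - \frac{605}{6} = - \frac{755}{6}$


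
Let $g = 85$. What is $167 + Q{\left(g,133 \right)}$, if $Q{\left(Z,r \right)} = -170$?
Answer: $-3$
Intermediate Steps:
$167 + Q{\left(g,133 \right)} = 167 - 170 = -3$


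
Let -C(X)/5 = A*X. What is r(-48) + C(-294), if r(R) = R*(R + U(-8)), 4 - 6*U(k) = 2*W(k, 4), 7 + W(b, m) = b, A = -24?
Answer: -33248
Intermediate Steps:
W(b, m) = -7 + b
C(X) = 120*X (C(X) = -(-120)*X = 120*X)
U(k) = 3 - k/3 (U(k) = ⅔ - (-7 + k)/3 = ⅔ - (-14 + 2*k)/6 = ⅔ + (7/3 - k/3) = 3 - k/3)
r(R) = R*(17/3 + R) (r(R) = R*(R + (3 - ⅓*(-8))) = R*(R + (3 + 8/3)) = R*(R + 17/3) = R*(17/3 + R))
r(-48) + C(-294) = (⅓)*(-48)*(17 + 3*(-48)) + 120*(-294) = (⅓)*(-48)*(17 - 144) - 35280 = (⅓)*(-48)*(-127) - 35280 = 2032 - 35280 = -33248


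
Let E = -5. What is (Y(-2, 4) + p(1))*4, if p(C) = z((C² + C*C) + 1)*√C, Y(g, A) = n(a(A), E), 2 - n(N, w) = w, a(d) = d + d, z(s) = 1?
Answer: 32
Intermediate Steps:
a(d) = 2*d
n(N, w) = 2 - w
Y(g, A) = 7 (Y(g, A) = 2 - 1*(-5) = 2 + 5 = 7)
p(C) = √C (p(C) = 1*√C = √C)
(Y(-2, 4) + p(1))*4 = (7 + √1)*4 = (7 + 1)*4 = 8*4 = 32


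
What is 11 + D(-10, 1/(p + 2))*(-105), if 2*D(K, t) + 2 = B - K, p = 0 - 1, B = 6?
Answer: -724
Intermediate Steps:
p = -1
D(K, t) = 2 - K/2 (D(K, t) = -1 + (6 - K)/2 = -1 + (3 - K/2) = 2 - K/2)
11 + D(-10, 1/(p + 2))*(-105) = 11 + (2 - ½*(-10))*(-105) = 11 + (2 + 5)*(-105) = 11 + 7*(-105) = 11 - 735 = -724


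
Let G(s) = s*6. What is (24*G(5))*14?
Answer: 10080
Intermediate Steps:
G(s) = 6*s
(24*G(5))*14 = (24*(6*5))*14 = (24*30)*14 = 720*14 = 10080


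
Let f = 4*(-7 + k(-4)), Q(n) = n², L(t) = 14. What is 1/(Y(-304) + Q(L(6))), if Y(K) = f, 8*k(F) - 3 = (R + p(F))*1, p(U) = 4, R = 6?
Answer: 2/349 ≈ 0.0057307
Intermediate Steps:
k(F) = 13/8 (k(F) = 3/8 + ((6 + 4)*1)/8 = 3/8 + (10*1)/8 = 3/8 + (⅛)*10 = 3/8 + 5/4 = 13/8)
f = -43/2 (f = 4*(-7 + 13/8) = 4*(-43/8) = -43/2 ≈ -21.500)
Y(K) = -43/2
1/(Y(-304) + Q(L(6))) = 1/(-43/2 + 14²) = 1/(-43/2 + 196) = 1/(349/2) = 2/349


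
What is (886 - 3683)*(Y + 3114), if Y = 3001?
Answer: -17103655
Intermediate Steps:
(886 - 3683)*(Y + 3114) = (886 - 3683)*(3001 + 3114) = -2797*6115 = -17103655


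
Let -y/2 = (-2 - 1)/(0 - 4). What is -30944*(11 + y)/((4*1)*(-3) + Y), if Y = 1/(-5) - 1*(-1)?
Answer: 183730/7 ≈ 26247.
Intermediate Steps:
y = -3/2 (y = -2*(-2 - 1)/(0 - 4) = -(-6)/(-4) = -(-6)*(-1)/4 = -2*3/4 = -3/2 ≈ -1.5000)
Y = 4/5 (Y = -1/5 + 1 = 4/5 ≈ 0.80000)
-30944*(11 + y)/((4*1)*(-3) + Y) = -30944*(11 - 3/2)/((4*1)*(-3) + 4/5) = -293968/(4*(-3) + 4/5) = -293968/(-12 + 4/5) = -293968/(-56/5) = -293968*(-5)/56 = -30944*(-95/112) = 183730/7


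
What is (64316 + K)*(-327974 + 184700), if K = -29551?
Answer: -4980920610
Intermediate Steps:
(64316 + K)*(-327974 + 184700) = (64316 - 29551)*(-327974 + 184700) = 34765*(-143274) = -4980920610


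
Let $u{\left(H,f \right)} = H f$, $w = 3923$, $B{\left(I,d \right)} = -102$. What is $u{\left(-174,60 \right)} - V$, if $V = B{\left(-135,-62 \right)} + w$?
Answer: $-14261$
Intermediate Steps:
$V = 3821$ ($V = -102 + 3923 = 3821$)
$u{\left(-174,60 \right)} - V = \left(-174\right) 60 - 3821 = -10440 - 3821 = -14261$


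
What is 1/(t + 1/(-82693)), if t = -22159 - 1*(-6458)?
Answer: -82693/1298362794 ≈ -6.3690e-5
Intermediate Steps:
t = -15701 (t = -22159 + 6458 = -15701)
1/(t + 1/(-82693)) = 1/(-15701 + 1/(-82693)) = 1/(-15701 - 1/82693) = 1/(-1298362794/82693) = -82693/1298362794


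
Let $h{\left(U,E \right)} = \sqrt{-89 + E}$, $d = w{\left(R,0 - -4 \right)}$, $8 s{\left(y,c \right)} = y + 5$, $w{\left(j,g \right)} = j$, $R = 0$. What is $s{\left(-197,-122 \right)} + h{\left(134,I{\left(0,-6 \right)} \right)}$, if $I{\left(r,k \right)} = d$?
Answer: $-24 + i \sqrt{89} \approx -24.0 + 9.434 i$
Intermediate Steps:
$s{\left(y,c \right)} = \frac{5}{8} + \frac{y}{8}$ ($s{\left(y,c \right)} = \frac{y + 5}{8} = \frac{5 + y}{8} = \frac{5}{8} + \frac{y}{8}$)
$d = 0$
$I{\left(r,k \right)} = 0$
$s{\left(-197,-122 \right)} + h{\left(134,I{\left(0,-6 \right)} \right)} = \left(\frac{5}{8} + \frac{1}{8} \left(-197\right)\right) + \sqrt{-89 + 0} = \left(\frac{5}{8} - \frac{197}{8}\right) + \sqrt{-89} = -24 + i \sqrt{89}$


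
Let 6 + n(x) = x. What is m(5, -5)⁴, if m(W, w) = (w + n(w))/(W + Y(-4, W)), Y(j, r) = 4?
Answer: 65536/6561 ≈ 9.9887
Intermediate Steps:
n(x) = -6 + x
m(W, w) = (-6 + 2*w)/(4 + W) (m(W, w) = (w + (-6 + w))/(W + 4) = (-6 + 2*w)/(4 + W))
m(5, -5)⁴ = (2*(-3 - 5)/(4 + 5))⁴ = (2*(-8)/9)⁴ = (2*(⅑)*(-8))⁴ = (-16/9)⁴ = 65536/6561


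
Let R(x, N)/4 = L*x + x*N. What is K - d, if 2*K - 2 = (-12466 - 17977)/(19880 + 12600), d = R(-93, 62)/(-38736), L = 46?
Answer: -1262681/2496320 ≈ -0.50582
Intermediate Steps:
R(x, N) = 184*x + 4*N*x (R(x, N) = 4*(46*x + x*N) = 4*(46*x + N*x) = 184*x + 4*N*x)
d = 279/269 (d = (4*(-93)*(46 + 62))/(-38736) = (4*(-93)*108)*(-1/38736) = -40176*(-1/38736) = 279/269 ≈ 1.0372)
K = 4931/9280 (K = 1 + ((-12466 - 17977)/(19880 + 12600))/2 = 1 + (-30443/32480)/2 = 1 + (-30443*1/32480)/2 = 1 + (½)*(-4349/4640) = 1 - 4349/9280 = 4931/9280 ≈ 0.53136)
K - d = 4931/9280 - 1*279/269 = 4931/9280 - 279/269 = -1262681/2496320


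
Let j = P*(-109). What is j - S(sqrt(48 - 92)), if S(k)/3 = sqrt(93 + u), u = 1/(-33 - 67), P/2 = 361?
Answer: -78698 - 3*sqrt(9299)/10 ≈ -78727.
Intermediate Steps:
P = 722 (P = 2*361 = 722)
u = -1/100 (u = 1/(-100) = -1/100 ≈ -0.010000)
j = -78698 (j = 722*(-109) = -78698)
S(k) = 3*sqrt(9299)/10 (S(k) = 3*sqrt(93 - 1/100) = 3*sqrt(9299/100) = 3*(sqrt(9299)/10) = 3*sqrt(9299)/10)
j - S(sqrt(48 - 92)) = -78698 - 3*sqrt(9299)/10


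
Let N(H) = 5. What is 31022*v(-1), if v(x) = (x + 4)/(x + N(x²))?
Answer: 46533/2 ≈ 23267.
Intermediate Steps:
v(x) = (4 + x)/(5 + x) (v(x) = (x + 4)/(x + 5) = (4 + x)/(5 + x))
31022*v(-1) = 31022*((4 - 1)/(5 - 1)) = 31022*(3/4) = 31022*((¼)*3) = 31022*(¾) = 46533/2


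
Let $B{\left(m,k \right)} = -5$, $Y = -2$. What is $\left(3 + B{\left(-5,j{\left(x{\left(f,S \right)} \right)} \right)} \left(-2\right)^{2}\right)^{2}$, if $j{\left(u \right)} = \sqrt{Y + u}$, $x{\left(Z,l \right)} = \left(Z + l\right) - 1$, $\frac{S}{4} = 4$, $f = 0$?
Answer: $289$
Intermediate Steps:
$S = 16$ ($S = 4 \cdot 4 = 16$)
$x{\left(Z,l \right)} = -1 + Z + l$
$j{\left(u \right)} = \sqrt{-2 + u}$
$\left(3 + B{\left(-5,j{\left(x{\left(f,S \right)} \right)} \right)} \left(-2\right)^{2}\right)^{2} = \left(3 - 5 \left(-2\right)^{2}\right)^{2} = \left(3 - 20\right)^{2} = \left(-17\right)^{2} = 289$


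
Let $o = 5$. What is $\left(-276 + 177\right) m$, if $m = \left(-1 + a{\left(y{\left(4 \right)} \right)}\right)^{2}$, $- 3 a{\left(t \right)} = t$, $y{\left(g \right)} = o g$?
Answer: $-5819$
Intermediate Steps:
$y{\left(g \right)} = 5 g$
$a{\left(t \right)} = - \frac{t}{3}$
$m = \frac{529}{9}$ ($m = \left(-1 - \frac{5 \cdot 4}{3}\right)^{2} = \left(-1 - \frac{20}{3}\right)^{2} = \left(- \frac{23}{3}\right)^{2} = \frac{529}{9} \approx 58.778$)
$\left(-276 + 177\right) m = \left(-276 + 177\right) \frac{529}{9} = \left(-99\right) \frac{529}{9} = -5819$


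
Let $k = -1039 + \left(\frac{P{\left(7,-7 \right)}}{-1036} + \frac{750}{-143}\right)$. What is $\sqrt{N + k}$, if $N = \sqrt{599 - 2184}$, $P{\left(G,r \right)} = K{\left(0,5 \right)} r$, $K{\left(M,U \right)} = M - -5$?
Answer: $\frac{\sqrt{-116929412171 + 111978724 i \sqrt{1585}}}{10582} \approx 0.6159 + 32.32 i$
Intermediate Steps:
$K{\left(M,U \right)} = 5 + M$ ($K{\left(M,U \right)} = M + 5 = 5 + M$)
$P{\left(G,r \right)} = 5 r$ ($P{\left(G,r \right)} = \left(5 + 0\right) r = 5 r$)
$N = i \sqrt{1585}$ ($N = \sqrt{-1585} = i \sqrt{1585} \approx 39.812 i$)
$k = - \frac{22099681}{21164}$ ($k = -1039 + \left(\frac{5 \left(-7\right)}{-1036} + \frac{750}{-143}\right) = -1039 + \left(\left(-35\right) \left(- \frac{1}{1036}\right) + 750 \left(- \frac{1}{143}\right)\right) = -1039 + \left(\frac{5}{148} - \frac{750}{143}\right) = -1039 - \frac{110285}{21164} = - \frac{22099681}{21164} \approx -1044.2$)
$\sqrt{N + k} = \sqrt{i \sqrt{1585} - \frac{22099681}{21164}} = \sqrt{- \frac{22099681}{21164} + i \sqrt{1585}}$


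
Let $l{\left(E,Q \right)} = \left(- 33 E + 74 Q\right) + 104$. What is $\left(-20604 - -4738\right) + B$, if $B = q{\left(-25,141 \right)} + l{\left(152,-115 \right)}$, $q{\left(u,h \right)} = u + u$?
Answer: $-29338$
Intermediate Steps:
$l{\left(E,Q \right)} = 104 - 33 E + 74 Q$
$q{\left(u,h \right)} = 2 u$
$B = -13472$ ($B = 2 \left(-25\right) + \left(104 - 5016 + 74 \left(-115\right)\right) = -50 - 13422 = -13472$)
$\left(-20604 - -4738\right) + B = \left(-20604 - -4738\right) - 13472 = \left(-20604 + 4738\right) - 13472 = -15866 - 13472 = -29338$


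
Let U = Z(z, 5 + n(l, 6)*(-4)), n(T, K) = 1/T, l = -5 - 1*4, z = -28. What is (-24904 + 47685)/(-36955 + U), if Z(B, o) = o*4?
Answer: -205029/332399 ≈ -0.61682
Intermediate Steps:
l = -9 (l = -5 - 4 = -9)
Z(B, o) = 4*o
U = 196/9 (U = 4*(5 - 4/(-9)) = 4*(5 - ⅑*(-4)) = 4*(5 + 4/9) = 4*(49/9) = 196/9 ≈ 21.778)
(-24904 + 47685)/(-36955 + U) = (-24904 + 47685)/(-36955 + 196/9) = 22781/(-332399/9) = 22781*(-9/332399) = -205029/332399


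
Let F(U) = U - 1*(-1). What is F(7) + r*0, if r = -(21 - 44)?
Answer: 8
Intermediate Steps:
F(U) = 1 + U (F(U) = U + 1 = 1 + U)
r = 23 (r = -1*(-23) = 23)
F(7) + r*0 = (1 + 7) + 23*0 = 8 + 0 = 8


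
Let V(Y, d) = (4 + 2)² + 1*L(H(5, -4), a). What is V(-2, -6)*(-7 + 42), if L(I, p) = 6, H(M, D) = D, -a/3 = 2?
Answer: 1470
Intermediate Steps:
a = -6 (a = -3*2 = -6)
V(Y, d) = 42 (V(Y, d) = (4 + 2)² + 1*6 = 6² + 6 = 36 + 6 = 42)
V(-2, -6)*(-7 + 42) = 42*(-7 + 42) = 42*35 = 1470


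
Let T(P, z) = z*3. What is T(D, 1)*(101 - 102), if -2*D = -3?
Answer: -3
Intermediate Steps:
D = 3/2 (D = -½*(-3) = 3/2 ≈ 1.5000)
T(P, z) = 3*z
T(D, 1)*(101 - 102) = (3*1)*(101 - 102) = 3*(-1) = -3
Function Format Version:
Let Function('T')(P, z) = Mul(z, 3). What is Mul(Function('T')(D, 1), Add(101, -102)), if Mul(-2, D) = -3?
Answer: -3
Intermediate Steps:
D = Rational(3, 2) (D = Mul(Rational(-1, 2), -3) = Rational(3, 2) ≈ 1.5000)
Function('T')(P, z) = Mul(3, z)
Mul(Function('T')(D, 1), Add(101, -102)) = Mul(Mul(3, 1), Add(101, -102)) = Mul(3, -1) = -3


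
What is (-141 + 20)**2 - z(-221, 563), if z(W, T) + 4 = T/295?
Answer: 4319712/295 ≈ 14643.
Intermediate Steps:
z(W, T) = -4 + T/295
(-141 + 20)**2 - z(-221, 563) = (-141 + 20)**2 - (-4 + (1/295)*563) = (-121)**2 - (-4 + 563/295) = 14641 - 1*(-617/295) = 14641 + 617/295 = 4319712/295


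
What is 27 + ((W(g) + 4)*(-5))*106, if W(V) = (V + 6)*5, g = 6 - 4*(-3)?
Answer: -65693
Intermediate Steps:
g = 18 (g = 6 + 12 = 18)
W(V) = 30 + 5*V (W(V) = (6 + V)*5 = 30 + 5*V)
27 + ((W(g) + 4)*(-5))*106 = 27 + (((30 + 5*18) + 4)*(-5))*106 = 27 + (((30 + 90) + 4)*(-5))*106 = 27 + ((120 + 4)*(-5))*106 = 27 + (124*(-5))*106 = 27 - 620*106 = 27 - 65720 = -65693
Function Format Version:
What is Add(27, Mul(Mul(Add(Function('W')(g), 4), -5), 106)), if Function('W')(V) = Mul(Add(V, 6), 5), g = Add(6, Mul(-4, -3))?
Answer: -65693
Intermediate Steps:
g = 18 (g = Add(6, 12) = 18)
Function('W')(V) = Add(30, Mul(5, V)) (Function('W')(V) = Mul(Add(6, V), 5) = Add(30, Mul(5, V)))
Add(27, Mul(Mul(Add(Function('W')(g), 4), -5), 106)) = Add(27, Mul(Mul(Add(Add(30, Mul(5, 18)), 4), -5), 106)) = Add(27, Mul(Mul(Add(Add(30, 90), 4), -5), 106)) = Add(27, Mul(Mul(Add(120, 4), -5), 106)) = Add(27, Mul(Mul(124, -5), 106)) = Add(27, Mul(-620, 106)) = Add(27, -65720) = -65693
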